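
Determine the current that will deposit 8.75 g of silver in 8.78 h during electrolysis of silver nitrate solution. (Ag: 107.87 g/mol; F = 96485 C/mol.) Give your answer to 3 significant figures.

n(Ag) = 8.75 / 107.87 = 0.08112 mol
Ag⁺ + e⁻ → Ag, so n(e⁻) = 0.08112 mol
Q = 0.08112 × 96485 = 7827 C
I = Q / t = 7827 / 31608 s = 0.248 A

0.248 A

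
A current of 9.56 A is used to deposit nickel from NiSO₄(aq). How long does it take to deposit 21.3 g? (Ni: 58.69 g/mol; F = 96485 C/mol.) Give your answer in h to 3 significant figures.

2.03 h

n(Ni) = 21.3 / 58.69 = 0.3629 mol
Ni²⁺ + 2e⁻ → Ni, so n(e⁻) = 2 × 0.3629 = 0.7258 mol
Q = 0.7258 × 96485 = 70030 C
t = Q / I = 70030 / 9.56 = 7325 s = 2.03 h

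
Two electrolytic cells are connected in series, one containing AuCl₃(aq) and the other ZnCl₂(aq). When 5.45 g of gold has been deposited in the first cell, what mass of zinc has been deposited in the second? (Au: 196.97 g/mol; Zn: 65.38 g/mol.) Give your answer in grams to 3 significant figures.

2.71 g

n(Au) = 5.45 / 196.97 = 0.02767 mol
Au³⁺ + 3e⁻ → Au, so n(e⁻) = 3 × 0.02767 = 0.08301 mol
In series, the same 0.08301 mol of electrons flows through the second cell.
Zn²⁺ + 2e⁻ → Zn, so n(Zn) = 0.08301 / 2 = 0.04151 mol
m(Zn) = 0.04151 × 65.38 = 2.71 g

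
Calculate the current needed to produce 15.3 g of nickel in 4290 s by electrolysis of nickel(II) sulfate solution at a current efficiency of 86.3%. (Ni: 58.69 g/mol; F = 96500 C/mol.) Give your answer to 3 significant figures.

13.6 A

n(Ni) = 15.3 / 58.69 = 0.2607 mol
Ni²⁺ + 2e⁻ → Ni, so n(e⁻) = 2 × 0.2607 = 0.5214 mol
Q = 0.5214 × 96500 / 0.863 = 58300 C
I = Q / t = 58300 / 4290 s = 13.6 A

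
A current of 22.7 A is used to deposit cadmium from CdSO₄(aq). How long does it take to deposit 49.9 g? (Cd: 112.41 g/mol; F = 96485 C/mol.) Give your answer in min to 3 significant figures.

n(Cd) = 49.9 / 112.41 = 0.4439 mol
Cd²⁺ + 2e⁻ → Cd, so n(e⁻) = 2 × 0.4439 = 0.8878 mol
Q = 0.8878 × 96485 = 85660 C
t = Q / I = 85660 / 22.7 = 3774 s = 62.9 min

62.9 min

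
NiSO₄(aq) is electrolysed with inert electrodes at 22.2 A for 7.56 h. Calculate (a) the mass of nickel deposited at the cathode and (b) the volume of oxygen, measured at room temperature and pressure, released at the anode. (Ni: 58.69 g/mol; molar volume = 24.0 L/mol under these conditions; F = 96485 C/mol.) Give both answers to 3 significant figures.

184 g Ni; 37.6 L O₂

Q = 22.2 × 27216 = 6.042×10^5 C; n(e⁻) = 6.042×10^5 / 96485 = 6.262 mol
Cathode: Ni²⁺ + 2e⁻ → Ni → n(Ni) = 6.262/2 = 3.131 mol → 184 g
Anode: 2H₂O → O₂ + 4H⁺ + 4e⁻ → n(O₂) = 6.262/4 = 1.566 mol → 37.6 L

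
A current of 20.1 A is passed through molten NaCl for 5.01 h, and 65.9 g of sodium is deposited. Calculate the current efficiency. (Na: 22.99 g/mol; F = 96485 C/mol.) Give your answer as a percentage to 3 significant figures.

Q = 20.1 × 18036 = 3.625×10^5 C
n(e⁻) = 3.625×10^5 / 96485 = 3.757 mol
Na⁺ + e⁻ → Na, so theoretical n(Na) = 3.757 mol → 86.37 g
Efficiency = 65.9 / 86.37 = 0.7630 = 76.3%

76.3%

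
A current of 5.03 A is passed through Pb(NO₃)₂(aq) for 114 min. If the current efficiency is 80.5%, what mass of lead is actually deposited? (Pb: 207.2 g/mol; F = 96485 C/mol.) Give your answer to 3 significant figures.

29.7 g

Q = 5.03 × 6840 = 34410 C
n(e⁻) = 34410 / 96485 = 0.3566 mol
Pb²⁺ + 2e⁻ → Pb, so theoretical m(Pb) = 0.1783 × 207.2 = 36.94 g
Actual mass = 80.5% × 36.94 = 29.7 g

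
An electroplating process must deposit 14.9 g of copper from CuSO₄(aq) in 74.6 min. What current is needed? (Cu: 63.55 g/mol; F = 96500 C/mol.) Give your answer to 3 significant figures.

10.1 A

n(Cu) = 14.9 / 63.55 = 0.2345 mol
Cu²⁺ + 2e⁻ → Cu, so n(e⁻) = 2 × 0.2345 = 0.4690 mol
Q = 0.4690 × 96500 = 45260 C
I = Q / t = 45260 / 4476 s = 10.1 A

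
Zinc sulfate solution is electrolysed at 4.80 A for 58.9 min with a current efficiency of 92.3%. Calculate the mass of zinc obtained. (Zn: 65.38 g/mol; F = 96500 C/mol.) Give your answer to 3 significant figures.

Q = 4.80 × 3534 = 16960 C
n(e⁻) = 16960 / 96500 = 0.1758 mol
Zn²⁺ + 2e⁻ → Zn, so theoretical m(Zn) = 0.08790 × 65.38 = 5.747 g
Actual mass = 92.3% × 5.747 = 5.30 g

5.30 g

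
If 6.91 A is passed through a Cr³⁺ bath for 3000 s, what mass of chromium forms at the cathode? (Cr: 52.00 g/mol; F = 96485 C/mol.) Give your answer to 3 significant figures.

3.72 g

Charge passed = 6.91 × 3000 = 20730 C
Moles of electrons = 20730 / 96485 = 0.2149 mol
Cr³⁺ + 3e⁻ → Cr, so n(Cr) = 0.2149 / 3 = 0.07163 mol
m = 0.07163 × 52.00 = 3.72 g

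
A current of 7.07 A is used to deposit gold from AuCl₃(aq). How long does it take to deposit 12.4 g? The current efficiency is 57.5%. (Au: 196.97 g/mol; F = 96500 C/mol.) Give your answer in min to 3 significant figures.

n(Au) = 12.4 / 196.97 = 0.06295 mol
Au³⁺ + 3e⁻ → Au, so n(e⁻) = 3 × 0.06295 = 0.1889 mol
Q = 0.1889 × 96500 / 0.575 = 31700 C
t = Q / I = 31700 / 7.07 = 4484 s = 74.7 min

74.7 min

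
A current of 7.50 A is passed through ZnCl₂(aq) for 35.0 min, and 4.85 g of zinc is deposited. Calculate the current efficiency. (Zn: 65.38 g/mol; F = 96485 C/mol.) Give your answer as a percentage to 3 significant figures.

90.9%

Q = 7.50 × 2100 = 15750 C
n(e⁻) = 15750 / 96485 = 0.1632 mol
Zn²⁺ + 2e⁻ → Zn, so theoretical n(Zn) = 0.08160 mol → 5.335 g
Efficiency = 4.85 / 5.335 = 0.9091 = 90.9%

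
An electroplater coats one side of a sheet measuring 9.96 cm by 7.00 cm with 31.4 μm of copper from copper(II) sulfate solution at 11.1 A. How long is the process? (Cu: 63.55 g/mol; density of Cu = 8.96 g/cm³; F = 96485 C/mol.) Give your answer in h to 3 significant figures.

Plated area = 9.96 × 7.00 = 69.72 cm²
Volume = 69.72 × 31.4×10⁻⁴ cm = 0.2189 cm³
m(Cu) = 0.2189 × 8.96 = 1.961 g
n(Cu) = 1.961 / 63.55 = 0.03086 mol; n(e⁻) = 2 × 0.03086 = 0.06172 mol
Q = 0.06172 × 96485 = 5955 C
t = 5955 / 11.1 = 536.5 s = 0.149 h

0.149 h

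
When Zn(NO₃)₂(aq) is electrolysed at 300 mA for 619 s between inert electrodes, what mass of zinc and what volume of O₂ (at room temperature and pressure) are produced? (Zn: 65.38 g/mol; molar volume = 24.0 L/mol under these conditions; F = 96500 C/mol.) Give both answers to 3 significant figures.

0.0629 g Zn; 0.0115 L O₂

Q = 0.300 × 619 = 185.7 C; n(e⁻) = 185.7 / 96500 = 0.001924 mol
Cathode: Zn²⁺ + 2e⁻ → Zn → n(Zn) = 0.001924/2 = 9.620×10^-4 mol → 0.0629 g
Anode: 2H₂O → O₂ + 4H⁺ + 4e⁻ → n(O₂) = 0.001924/4 = 4.810×10^-4 mol → 0.0115 L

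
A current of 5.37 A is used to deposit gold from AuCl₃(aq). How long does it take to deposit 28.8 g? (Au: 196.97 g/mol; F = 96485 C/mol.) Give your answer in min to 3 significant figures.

131 min

n(Au) = 28.8 / 196.97 = 0.1462 mol
Au³⁺ + 3e⁻ → Au, so n(e⁻) = 3 × 0.1462 = 0.4386 mol
Q = 0.4386 × 96485 = 42320 C
t = Q / I = 42320 / 5.37 = 7881 s = 131 min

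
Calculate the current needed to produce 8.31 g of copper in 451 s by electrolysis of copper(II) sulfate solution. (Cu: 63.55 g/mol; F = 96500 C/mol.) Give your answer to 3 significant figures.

56.0 A

n(Cu) = 8.31 / 63.55 = 0.1308 mol
Cu²⁺ + 2e⁻ → Cu, so n(e⁻) = 2 × 0.1308 = 0.2616 mol
Q = 0.2616 × 96500 = 25240 C
I = Q / t = 25240 / 451 s = 56.0 A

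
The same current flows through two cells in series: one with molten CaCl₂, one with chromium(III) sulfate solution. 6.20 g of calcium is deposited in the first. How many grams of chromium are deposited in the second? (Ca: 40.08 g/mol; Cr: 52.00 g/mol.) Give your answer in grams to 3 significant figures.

5.36 g

n(Ca) = 6.20 / 40.08 = 0.1547 mol
Ca²⁺ + 2e⁻ → Ca, so n(e⁻) = 2 × 0.1547 = 0.3094 mol
Since the cells are in series, n(e⁻) in the Cr cell is also 0.3094 mol.
Cr³⁺ + 3e⁻ → Cr, so n(Cr) = 0.3094 / 3 = 0.1031 mol
m(Cr) = 0.1031 × 52.00 = 5.36 g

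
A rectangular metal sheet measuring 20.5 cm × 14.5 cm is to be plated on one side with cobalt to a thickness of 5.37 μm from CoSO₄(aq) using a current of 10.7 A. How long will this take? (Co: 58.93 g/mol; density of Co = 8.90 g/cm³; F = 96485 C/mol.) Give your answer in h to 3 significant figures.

Plated area = 20.5 × 14.5 = 297.3 cm²
Volume = 297.3 × 5.37×10⁻⁴ cm = 0.1597 cm³
m(Co) = 0.1597 × 8.90 = 1.421 g
n(Co) = 1.421 / 58.93 = 0.02411 mol; n(e⁻) = 2 × 0.02411 = 0.04822 mol
Q = 0.04822 × 96485 = 4653 C
t = 4653 / 10.7 = 434.9 s = 0.121 h

0.121 h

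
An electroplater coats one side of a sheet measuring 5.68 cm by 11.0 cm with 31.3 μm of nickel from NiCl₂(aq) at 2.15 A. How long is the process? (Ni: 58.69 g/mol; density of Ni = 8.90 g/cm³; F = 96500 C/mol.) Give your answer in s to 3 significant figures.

Plated area = 5.68 × 11.0 = 62.48 cm²
Volume = 62.48 × 31.3×10⁻⁴ cm = 0.1956 cm³
m(Ni) = 0.1956 × 8.90 = 1.741 g
n(Ni) = 1.741 / 58.69 = 0.02966 mol; n(e⁻) = 2 × 0.02966 = 0.05932 mol
Q = 0.05932 × 96500 = 5724 C
t = 5724 / 2.15 = 2662 s

2660 s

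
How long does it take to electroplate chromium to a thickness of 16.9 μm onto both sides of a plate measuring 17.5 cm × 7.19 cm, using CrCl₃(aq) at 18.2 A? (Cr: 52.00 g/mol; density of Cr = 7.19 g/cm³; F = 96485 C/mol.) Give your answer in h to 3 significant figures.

Plated area = 2 × 17.5 × 7.19 = 251.7 cm²
Volume = 251.7 × 16.9×10⁻⁴ cm = 0.4254 cm³
m(Cr) = 0.4254 × 7.19 = 3.059 g
n(Cr) = 3.059 / 52.00 = 0.05883 mol; n(e⁻) = 3 × 0.05883 = 0.1765 mol
Q = 0.1765 × 96485 = 17030 C
t = 17030 / 18.2 = 935.7 s = 0.260 h

0.260 h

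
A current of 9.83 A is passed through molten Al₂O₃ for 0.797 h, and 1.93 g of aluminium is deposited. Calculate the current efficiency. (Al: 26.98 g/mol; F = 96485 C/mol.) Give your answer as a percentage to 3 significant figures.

Q = 9.83 × 2869.2 = 28200 C
n(e⁻) = 28200 / 96485 = 0.2923 mol
Al³⁺ + 3e⁻ → Al, so theoretical n(Al) = 0.09743 mol → 2.629 g
Efficiency = 1.93 / 2.629 = 0.7341 = 73.4%

73.4%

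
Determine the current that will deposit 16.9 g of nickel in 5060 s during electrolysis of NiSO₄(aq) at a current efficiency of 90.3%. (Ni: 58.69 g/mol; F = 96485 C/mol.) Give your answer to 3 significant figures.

12.2 A

n(Ni) = 16.9 / 58.69 = 0.2880 mol
Ni²⁺ + 2e⁻ → Ni, so n(e⁻) = 2 × 0.2880 = 0.5760 mol
Q = 0.5760 × 96485 / 0.903 = 61550 C
I = Q / t = 61550 / 5060 s = 12.2 A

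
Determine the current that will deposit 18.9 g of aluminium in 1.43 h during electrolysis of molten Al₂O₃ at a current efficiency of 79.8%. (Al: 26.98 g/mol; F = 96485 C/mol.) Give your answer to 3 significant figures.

49.4 A

n(Al) = 18.9 / 26.98 = 0.7005 mol
Al³⁺ + 3e⁻ → Al, so n(e⁻) = 3 × 0.7005 = 2.102 mol
Q = 2.102 × 96485 / 0.798 = 2.541×10^5 C
I = Q / t = 2.541×10^5 / 5148 s = 49.4 A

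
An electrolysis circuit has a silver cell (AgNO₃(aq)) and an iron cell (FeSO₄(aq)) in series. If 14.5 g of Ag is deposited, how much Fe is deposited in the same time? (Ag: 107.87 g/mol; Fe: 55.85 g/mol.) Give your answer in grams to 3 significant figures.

3.75 g

n(Ag) = 14.5 / 107.87 = 0.1344 mol
Ag⁺ + e⁻ → Ag, so n(e⁻) = 0.1344 mol
In series, the same 0.1344 mol of electrons flows through the second cell.
Fe²⁺ + 2e⁻ → Fe, so n(Fe) = 0.1344 / 2 = 0.06720 mol
m(Fe) = 0.06720 × 55.85 = 3.75 g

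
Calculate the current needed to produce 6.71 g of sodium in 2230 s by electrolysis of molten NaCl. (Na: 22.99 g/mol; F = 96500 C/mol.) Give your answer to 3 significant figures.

n(Na) = 6.71 / 22.99 = 0.2919 mol
Na⁺ + e⁻ → Na, so n(e⁻) = 0.2919 mol
Q = 0.2919 × 96500 = 28170 C
I = Q / t = 28170 / 2230 s = 12.6 A

12.6 A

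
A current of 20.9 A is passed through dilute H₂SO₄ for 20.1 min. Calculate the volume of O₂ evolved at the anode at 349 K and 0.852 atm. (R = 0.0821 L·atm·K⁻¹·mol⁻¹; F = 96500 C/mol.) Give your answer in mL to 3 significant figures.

2200 mL

Q = It = 20.9 × 1206 = 25210 C
n(e⁻) = 25210 / 96500 = 0.2612 mol
2H₂O → O₂ + 4H⁺ + 4e⁻, so n(O₂) = 0.2612 / 4 = 0.06530 mol
V = nRT/P = 0.06530 × 0.0821 × 349 / 0.852 = 2.196 L
= 2200 mL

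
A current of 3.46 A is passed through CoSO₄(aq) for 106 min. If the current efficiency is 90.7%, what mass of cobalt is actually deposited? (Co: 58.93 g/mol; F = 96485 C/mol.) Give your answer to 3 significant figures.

6.10 g

Q = 3.46 × 6360 = 22010 C
n(e⁻) = 22010 / 96485 = 0.2281 mol
Co²⁺ + 2e⁻ → Co, so theoretical m(Co) = 0.1141 × 58.93 = 6.724 g
Actual mass = 90.7% × 6.724 = 6.10 g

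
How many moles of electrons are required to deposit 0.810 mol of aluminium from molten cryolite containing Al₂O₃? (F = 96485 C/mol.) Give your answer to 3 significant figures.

Al³⁺ + 3e⁻ → Al, so n(e⁻) = 3 × 0.810 = 2.430 mol

2.43 mol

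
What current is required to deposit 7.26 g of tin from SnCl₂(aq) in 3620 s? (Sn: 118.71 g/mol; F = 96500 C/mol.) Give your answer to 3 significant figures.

3.26 A

n(Sn) = 7.26 / 118.71 = 0.06116 mol
Sn²⁺ + 2e⁻ → Sn, so n(e⁻) = 2 × 0.06116 = 0.1223 mol
Q = 0.1223 × 96500 = 11800 C
I = Q / t = 11800 / 3620 s = 3.26 A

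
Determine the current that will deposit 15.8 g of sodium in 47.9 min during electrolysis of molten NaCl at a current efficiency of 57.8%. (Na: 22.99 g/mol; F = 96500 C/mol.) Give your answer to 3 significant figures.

n(Na) = 15.8 / 22.99 = 0.6873 mol
Na⁺ + e⁻ → Na, so n(e⁻) = 0.6873 mol
Q = 0.6873 × 96500 / 0.578 = 1.147×10^5 C
I = Q / t = 1.147×10^5 / 2874 s = 39.9 A

39.9 A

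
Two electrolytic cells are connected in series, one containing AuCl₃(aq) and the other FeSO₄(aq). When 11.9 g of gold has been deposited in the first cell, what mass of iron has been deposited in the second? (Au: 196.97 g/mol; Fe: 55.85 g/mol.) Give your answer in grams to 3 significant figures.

5.06 g

n(Au) = 11.9 / 196.97 = 0.06042 mol
Au³⁺ + 3e⁻ → Au, so n(e⁻) = 3 × 0.06042 = 0.1813 mol
Same current for the same time ⇒ same n(e⁻) = 0.1813 mol in both cells.
Fe²⁺ + 2e⁻ → Fe, so n(Fe) = 0.1813 / 2 = 0.09065 mol
m(Fe) = 0.09065 × 55.85 = 5.06 g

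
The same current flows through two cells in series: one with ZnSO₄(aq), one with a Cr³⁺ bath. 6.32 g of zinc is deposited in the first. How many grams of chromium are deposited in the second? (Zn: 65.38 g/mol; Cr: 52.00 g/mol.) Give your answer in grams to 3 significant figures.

3.35 g

n(Zn) = 6.32 / 65.38 = 0.09667 mol
Zn²⁺ + 2e⁻ → Zn, so n(e⁻) = 2 × 0.09667 = 0.1933 mol
Since the cells are in series, n(e⁻) in the Cr cell is also 0.1933 mol.
Cr³⁺ + 3e⁻ → Cr, so n(Cr) = 0.1933 / 3 = 0.06443 mol
m(Cr) = 0.06443 × 52.00 = 3.35 g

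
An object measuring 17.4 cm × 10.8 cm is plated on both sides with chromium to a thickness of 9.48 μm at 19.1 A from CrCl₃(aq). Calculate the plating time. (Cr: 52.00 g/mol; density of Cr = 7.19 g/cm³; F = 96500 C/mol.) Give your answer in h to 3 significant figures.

0.207 h

Plated area = 2 × 17.4 × 10.8 = 375.8 cm²
Volume = 375.8 × 9.48×10⁻⁴ cm = 0.3563 cm³
m(Cr) = 0.3563 × 7.19 = 2.562 g
n(Cr) = 2.562 / 52.00 = 0.04927 mol; n(e⁻) = 3 × 0.04927 = 0.1478 mol
Q = 0.1478 × 96500 = 14260 C
t = 14260 / 19.1 = 746.6 s = 0.207 h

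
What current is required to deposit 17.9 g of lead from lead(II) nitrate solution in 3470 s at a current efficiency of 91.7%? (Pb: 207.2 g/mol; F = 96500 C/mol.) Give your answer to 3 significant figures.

n(Pb) = 17.9 / 207.2 = 0.08639 mol
Pb²⁺ + 2e⁻ → Pb, so n(e⁻) = 2 × 0.08639 = 0.1728 mol
Q = 0.1728 × 96500 / 0.917 = 18180 C
I = Q / t = 18180 / 3470 s = 5.24 A

5.24 A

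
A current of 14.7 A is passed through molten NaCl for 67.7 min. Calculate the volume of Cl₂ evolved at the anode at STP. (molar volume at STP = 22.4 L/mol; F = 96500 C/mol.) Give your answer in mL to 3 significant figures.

6930 mL

Charge passed = 14.7 × 4062 = 59710 C
Moles of electrons = 59710 / 96500 = 0.6188 mol
2Cl⁻ → Cl₂ + 2e⁻, so n(Cl₂) = 0.6188 / 2 = 0.3094 mol
V = 0.3094 × 22.4 = 6.931 L
= 6930 mL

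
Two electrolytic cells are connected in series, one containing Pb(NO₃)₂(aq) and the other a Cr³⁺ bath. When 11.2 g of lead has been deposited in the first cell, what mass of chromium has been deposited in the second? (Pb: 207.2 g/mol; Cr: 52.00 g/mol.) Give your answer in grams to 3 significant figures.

n(Pb) = 11.2 / 207.2 = 0.05405 mol
Pb²⁺ + 2e⁻ → Pb, so n(e⁻) = 2 × 0.05405 = 0.1081 mol
Since the cells are in series, n(e⁻) in the Cr cell is also 0.1081 mol.
Cr³⁺ + 3e⁻ → Cr, so n(Cr) = 0.1081 / 3 = 0.03603 mol
m(Cr) = 0.03603 × 52.00 = 1.87 g

1.87 g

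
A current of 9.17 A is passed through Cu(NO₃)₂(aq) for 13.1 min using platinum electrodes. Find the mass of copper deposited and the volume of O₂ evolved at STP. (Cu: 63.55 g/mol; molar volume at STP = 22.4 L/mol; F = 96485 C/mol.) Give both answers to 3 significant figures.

2.37 g Cu; 0.418 L O₂

Q = 9.17 × 786 = 7208 C; n(e⁻) = 7208 / 96485 = 0.07471 mol
Cathode: Cu²⁺ + 2e⁻ → Cu → n(Cu) = 0.07471/2 = 0.03736 mol → 2.37 g
Anode: 2H₂O → O₂ + 4H⁺ + 4e⁻ → n(O₂) = 0.07471/4 = 0.01868 mol → 0.418 L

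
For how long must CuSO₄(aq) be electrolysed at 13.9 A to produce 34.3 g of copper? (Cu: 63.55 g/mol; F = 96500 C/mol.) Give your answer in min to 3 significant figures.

n(Cu) = 34.3 / 63.55 = 0.5397 mol
Cu²⁺ + 2e⁻ → Cu, so n(e⁻) = 2 × 0.5397 = 1.079 mol
Q = 1.079 × 96500 = 1.041×10^5 C
t = Q / I = 1.041×10^5 / 13.9 = 7489 s = 125 min

125 min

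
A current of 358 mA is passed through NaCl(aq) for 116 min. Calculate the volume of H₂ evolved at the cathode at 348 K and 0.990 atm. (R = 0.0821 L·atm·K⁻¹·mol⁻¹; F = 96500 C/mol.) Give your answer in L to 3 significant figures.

0.373 L

Charge passed = 0.358 × 6960 = 2492 C
Moles of electrons = 2492 / 96500 = 0.02582 mol
2H⁺ + 2e⁻ → H₂, so n(H₂) = 0.02582 / 2 = 0.01291 mol
V = nRT/P = 0.01291 × 0.0821 × 348 / 0.990 = 0.3726 L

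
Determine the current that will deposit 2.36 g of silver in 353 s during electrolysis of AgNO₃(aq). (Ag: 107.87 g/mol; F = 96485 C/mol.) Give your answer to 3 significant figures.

n(Ag) = 2.36 / 107.87 = 0.02188 mol
Ag⁺ + e⁻ → Ag, so n(e⁻) = 0.02188 mol
Q = 0.02188 × 96485 = 2111 C
I = Q / t = 2111 / 353 s = 5.98 A

5.98 A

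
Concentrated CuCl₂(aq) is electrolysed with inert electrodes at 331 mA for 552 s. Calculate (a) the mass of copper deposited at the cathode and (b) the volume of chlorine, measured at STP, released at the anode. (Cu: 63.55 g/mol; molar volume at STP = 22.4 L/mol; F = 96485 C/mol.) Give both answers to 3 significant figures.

Q = 0.331 × 552 = 182.7 C; n(e⁻) = 182.7 / 96485 = 0.001894 mol
Cathode: Cu²⁺ + 2e⁻ → Cu → n(Cu) = 0.001894/2 = 9.470×10^-4 mol → 0.0602 g
Anode: 2Cl⁻ → Cl₂ + 2e⁻ → n(Cl₂) = 0.001894/2 = 9.470×10^-4 mol → 0.0212 L

0.0602 g Cu; 0.0212 L Cl₂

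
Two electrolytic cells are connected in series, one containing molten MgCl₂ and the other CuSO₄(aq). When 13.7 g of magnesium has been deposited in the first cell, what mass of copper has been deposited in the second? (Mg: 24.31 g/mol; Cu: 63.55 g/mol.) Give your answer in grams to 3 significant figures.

35.8 g

n(Mg) = 13.7 / 24.31 = 0.5636 mol
Mg²⁺ + 2e⁻ → Mg, so n(e⁻) = 2 × 0.5636 = 1.127 mol
The cells are in series, so the same charge (and hence the same n(e⁻) = 1.127 mol) passes through both.
Cu²⁺ + 2e⁻ → Cu, so n(Cu) = 1.127 / 2 = 0.5635 mol
m(Cu) = 0.5635 × 63.55 = 35.8 g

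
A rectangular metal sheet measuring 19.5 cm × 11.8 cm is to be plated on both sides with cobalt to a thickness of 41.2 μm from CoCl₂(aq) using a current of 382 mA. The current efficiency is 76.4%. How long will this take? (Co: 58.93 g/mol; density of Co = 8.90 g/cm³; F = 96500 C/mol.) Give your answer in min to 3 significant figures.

3160 min

Plated area = 2 × 19.5 × 11.8 = 460.2 cm²
Volume = 460.2 × 41.2×10⁻⁴ cm = 1.896 cm³
m(Co) = 1.896 × 8.90 = 16.87 g
n(Co) = 16.87 / 58.93 = 0.2863 mol; n(e⁻) = 2 × 0.2863 = 0.5726 mol
Q = 0.5726 × 96500 / 0.764 = 72320 C
t = 72320 / 0.382 = 1.893×10^5 s = 3160 min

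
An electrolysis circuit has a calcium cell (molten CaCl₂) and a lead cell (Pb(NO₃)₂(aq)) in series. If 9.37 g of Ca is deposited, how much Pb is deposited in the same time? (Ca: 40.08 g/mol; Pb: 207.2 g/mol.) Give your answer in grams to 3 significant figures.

n(Ca) = 9.37 / 40.08 = 0.2338 mol
Ca²⁺ + 2e⁻ → Ca, so n(e⁻) = 2 × 0.2338 = 0.4676 mol
In series, the same 0.4676 mol of electrons flows through the second cell.
Pb²⁺ + 2e⁻ → Pb, so n(Pb) = 0.4676 / 2 = 0.2338 mol
m(Pb) = 0.2338 × 207.2 = 48.4 g

48.4 g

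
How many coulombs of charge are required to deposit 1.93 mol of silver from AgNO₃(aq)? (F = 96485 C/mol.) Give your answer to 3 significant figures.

Ag⁺ + e⁻ → Ag, so n(e⁻) = 1 × 1.93 = 1.930 mol
Q = 1.930 × 96485 = 1.862×10^5 C

1.86×10^5 C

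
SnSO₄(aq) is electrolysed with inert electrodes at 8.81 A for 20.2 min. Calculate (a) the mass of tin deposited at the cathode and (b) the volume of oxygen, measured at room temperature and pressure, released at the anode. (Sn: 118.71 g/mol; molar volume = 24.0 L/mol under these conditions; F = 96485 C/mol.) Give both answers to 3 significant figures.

6.57 g Sn; 0.664 L O₂

Q = 8.81 × 1212 = 10680 C; n(e⁻) = 10680 / 96485 = 0.1107 mol
Cathode: Sn²⁺ + 2e⁻ → Sn → n(Sn) = 0.1107/2 = 0.05535 mol → 6.57 g
Anode: 2H₂O → O₂ + 4H⁺ + 4e⁻ → n(O₂) = 0.1107/4 = 0.02768 mol → 0.664 L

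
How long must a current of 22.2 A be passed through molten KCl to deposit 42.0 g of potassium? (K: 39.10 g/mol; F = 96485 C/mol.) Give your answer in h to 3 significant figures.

1.30 h

n(K) = 42.0 / 39.10 = 1.074 mol
K⁺ + e⁻ → K, so n(e⁻) = 1.074 mol
Q = 1.074 × 96485 = 1.036×10^5 C
t = Q / I = 1.036×10^5 / 22.2 = 4667 s = 1.30 h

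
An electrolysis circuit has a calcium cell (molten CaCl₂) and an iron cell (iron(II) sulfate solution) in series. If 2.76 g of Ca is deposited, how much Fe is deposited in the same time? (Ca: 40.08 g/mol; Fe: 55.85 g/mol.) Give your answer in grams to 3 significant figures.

3.85 g

n(Ca) = 2.76 / 40.08 = 0.06886 mol
Ca²⁺ + 2e⁻ → Ca, so n(e⁻) = 2 × 0.06886 = 0.1377 mol
Same current for the same time ⇒ same n(e⁻) = 0.1377 mol in both cells.
Fe²⁺ + 2e⁻ → Fe, so n(Fe) = 0.1377 / 2 = 0.06885 mol
m(Fe) = 0.06885 × 55.85 = 3.85 g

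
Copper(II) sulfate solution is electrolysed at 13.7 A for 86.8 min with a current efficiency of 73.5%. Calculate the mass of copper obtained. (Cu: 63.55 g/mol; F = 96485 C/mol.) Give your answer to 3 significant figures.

Q = 13.7 × 5208 = 71350 C
n(e⁻) = 71350 / 96485 = 0.7395 mol
Cu²⁺ + 2e⁻ → Cu, so theoretical m(Cu) = 0.3698 × 63.55 = 23.50 g
Actual mass = 73.5% × 23.50 = 17.3 g

17.3 g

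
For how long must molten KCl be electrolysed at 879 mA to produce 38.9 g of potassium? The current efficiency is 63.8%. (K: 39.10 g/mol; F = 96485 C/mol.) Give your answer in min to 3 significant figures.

2850 min

n(K) = 38.9 / 39.10 = 0.9949 mol
K⁺ + e⁻ → K, so n(e⁻) = 0.9949 mol
Q = 0.9949 × 96485 / 0.638 = 1.505×10^5 C
t = Q / I = 1.505×10^5 / 0.879 = 1.712×10^5 s = 2850 min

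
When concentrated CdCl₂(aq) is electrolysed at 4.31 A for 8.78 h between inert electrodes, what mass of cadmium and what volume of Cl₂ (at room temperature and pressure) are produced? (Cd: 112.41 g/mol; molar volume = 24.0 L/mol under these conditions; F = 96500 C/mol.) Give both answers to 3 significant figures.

Q = 4.31 × 31608 = 1.362×10^5 C; n(e⁻) = 1.362×10^5 / 96500 = 1.411 mol
Cathode: Cd²⁺ + 2e⁻ → Cd → n(Cd) = 1.411/2 = 0.7055 mol → 79.3 g
Anode: 2Cl⁻ → Cl₂ + 2e⁻ → n(Cl₂) = 1.411/2 = 0.7055 mol → 16.9 L

79.3 g Cd; 16.9 L Cl₂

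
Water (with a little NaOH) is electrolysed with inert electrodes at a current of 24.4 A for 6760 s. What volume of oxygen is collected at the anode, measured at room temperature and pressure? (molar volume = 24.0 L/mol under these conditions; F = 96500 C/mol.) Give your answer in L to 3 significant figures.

10.3 L

Charge passed = 24.4 × 6760 = 1.649×10^5 C
n(e⁻) = 1.649×10^5 / 96500 = 1.709 mol
2H₂O → O₂ + 4H⁺ + 4e⁻, so n(O₂) = 1.709 / 4 = 0.4273 mol
V = 0.4273 × 24.0 = 10.26 L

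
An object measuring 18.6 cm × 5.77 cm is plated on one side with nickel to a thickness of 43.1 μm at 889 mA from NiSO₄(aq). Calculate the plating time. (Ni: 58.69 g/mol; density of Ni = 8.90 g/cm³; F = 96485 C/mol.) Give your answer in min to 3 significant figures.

Plated area = 18.6 × 5.77 = 107.3 cm²
Volume = 107.3 × 43.1×10⁻⁴ cm = 0.4625 cm³
m(Ni) = 0.4625 × 8.90 = 4.116 g
n(Ni) = 4.116 / 58.69 = 0.07013 mol; n(e⁻) = 2 × 0.07013 = 0.1403 mol
Q = 0.1403 × 96485 = 13540 C
t = 13540 / 0.889 = 15230 s = 254 min

254 min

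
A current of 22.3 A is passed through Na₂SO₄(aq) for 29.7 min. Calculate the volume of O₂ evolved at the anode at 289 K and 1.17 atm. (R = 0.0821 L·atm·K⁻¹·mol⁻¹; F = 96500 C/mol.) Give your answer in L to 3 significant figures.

Q = 22.3 A × 1782 s = 39740 C
Moles of electrons = 39740 / 96500 = 0.4118 mol
2H₂O → O₂ + 4H⁺ + 4e⁻, so n(O₂) = 0.4118 / 4 = 0.1030 mol
V = nRT/P = 0.1030 × 0.0821 × 289 / 1.17 = 2.089 L

2.09 L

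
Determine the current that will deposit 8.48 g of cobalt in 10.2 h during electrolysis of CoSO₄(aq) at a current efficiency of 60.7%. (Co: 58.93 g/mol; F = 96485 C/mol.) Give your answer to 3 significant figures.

1.25 A

n(Co) = 8.48 / 58.93 = 0.1439 mol
Co²⁺ + 2e⁻ → Co, so n(e⁻) = 2 × 0.1439 = 0.2878 mol
Q = 0.2878 × 96485 / 0.607 = 45750 C
I = Q / t = 45750 / 36720 s = 1.25 A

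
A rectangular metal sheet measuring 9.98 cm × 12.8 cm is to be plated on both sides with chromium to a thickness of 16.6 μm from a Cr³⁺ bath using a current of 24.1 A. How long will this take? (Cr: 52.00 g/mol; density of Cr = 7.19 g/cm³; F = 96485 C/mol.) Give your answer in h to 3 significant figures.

0.196 h

Plated area = 2 × 9.98 × 12.8 = 255.5 cm²
Volume = 255.5 × 16.6×10⁻⁴ cm = 0.4241 cm³
m(Cr) = 0.4241 × 7.19 = 3.049 g
n(Cr) = 3.049 / 52.00 = 0.05863 mol; n(e⁻) = 3 × 0.05863 = 0.1759 mol
Q = 0.1759 × 96485 = 16970 C
t = 16970 / 24.1 = 704.1 s = 0.196 h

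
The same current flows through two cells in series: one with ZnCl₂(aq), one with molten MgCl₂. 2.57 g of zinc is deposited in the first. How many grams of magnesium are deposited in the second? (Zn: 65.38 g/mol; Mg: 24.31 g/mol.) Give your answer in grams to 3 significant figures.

n(Zn) = 2.57 / 65.38 = 0.03931 mol
Zn²⁺ + 2e⁻ → Zn, so n(e⁻) = 2 × 0.03931 = 0.07862 mol
The cells are in series, so the same charge (and hence the same n(e⁻) = 0.07862 mol) passes through both.
Mg²⁺ + 2e⁻ → Mg, so n(Mg) = 0.07862 / 2 = 0.03931 mol
m(Mg) = 0.03931 × 24.31 = 0.956 g

0.956 g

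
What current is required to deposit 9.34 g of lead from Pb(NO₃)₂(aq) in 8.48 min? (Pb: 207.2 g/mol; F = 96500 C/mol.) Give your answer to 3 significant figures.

n(Pb) = 9.34 / 207.2 = 0.04508 mol
Pb²⁺ + 2e⁻ → Pb, so n(e⁻) = 2 × 0.04508 = 0.09016 mol
Q = 0.09016 × 96500 = 8700 C
I = Q / t = 8700 / 508.8 s = 17.1 A

17.1 A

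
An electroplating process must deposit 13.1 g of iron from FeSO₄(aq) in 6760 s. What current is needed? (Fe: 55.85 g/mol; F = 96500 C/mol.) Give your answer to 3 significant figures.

6.70 A

n(Fe) = 13.1 / 55.85 = 0.2346 mol
Fe²⁺ + 2e⁻ → Fe, so n(e⁻) = 2 × 0.2346 = 0.4692 mol
Q = 0.4692 × 96500 = 45280 C
I = Q / t = 45280 / 6760 s = 6.70 A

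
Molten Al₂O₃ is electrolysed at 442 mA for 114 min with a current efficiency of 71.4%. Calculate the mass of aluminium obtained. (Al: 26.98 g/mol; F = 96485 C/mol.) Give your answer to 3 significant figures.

0.201 g

Q = 0.442 × 6840 = 3023 C
n(e⁻) = 3023 / 96485 = 0.03133 mol
Al³⁺ + 3e⁻ → Al, so theoretical m(Al) = 0.01044 × 26.98 = 0.2817 g
Actual mass = 71.4% × 0.2817 = 0.201 g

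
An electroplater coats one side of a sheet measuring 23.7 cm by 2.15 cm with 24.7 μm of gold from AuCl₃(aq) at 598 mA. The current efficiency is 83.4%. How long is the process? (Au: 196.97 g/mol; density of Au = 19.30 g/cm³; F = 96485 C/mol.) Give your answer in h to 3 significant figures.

1.99 h

Plated area = 23.7 × 2.15 = 50.96 cm²
Volume = 50.96 × 24.7×10⁻⁴ cm = 0.1259 cm³
m(Au) = 0.1259 × 19.30 = 2.430 g
n(Au) = 2.430 / 196.97 = 0.01234 mol; n(e⁻) = 3 × 0.01234 = 0.03702 mol
Q = 0.03702 × 96485 / 0.834 = 4283 C
t = 4283 / 0.598 = 7162 s = 1.99 h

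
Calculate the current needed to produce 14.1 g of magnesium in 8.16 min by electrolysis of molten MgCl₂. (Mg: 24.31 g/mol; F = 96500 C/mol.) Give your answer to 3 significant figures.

229 A

n(Mg) = 14.1 / 24.31 = 0.5800 mol
Mg²⁺ + 2e⁻ → Mg, so n(e⁻) = 2 × 0.5800 = 1.160 mol
Q = 1.160 × 96500 = 1.119×10^5 C
I = Q / t = 1.119×10^5 / 489.6 s = 229 A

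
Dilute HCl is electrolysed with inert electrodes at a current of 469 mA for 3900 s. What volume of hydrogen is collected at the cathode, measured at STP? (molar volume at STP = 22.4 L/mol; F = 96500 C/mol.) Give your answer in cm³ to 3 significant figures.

212 cm³

Q = 0.469 A × 3900 s = 1829 C
Moles of electrons = 1829 / 96500 = 0.01895 mol
2H⁺ + 2e⁻ → H₂, so n(H₂) = 0.01895 / 2 = 0.009475 mol
V = 0.009475 × 22.4 = 0.2122 L
= 212 cm³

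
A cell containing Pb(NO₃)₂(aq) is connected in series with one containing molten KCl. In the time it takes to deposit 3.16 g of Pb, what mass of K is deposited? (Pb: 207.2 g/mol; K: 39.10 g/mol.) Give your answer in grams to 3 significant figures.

n(Pb) = 3.16 / 207.2 = 0.01525 mol
Pb²⁺ + 2e⁻ → Pb, so n(e⁻) = 2 × 0.01525 = 0.03050 mol
Same current for the same time ⇒ same n(e⁻) = 0.03050 mol in both cells.
K⁺ + e⁻ → K, so n(K) = 0.03050 mol
m(K) = 0.03050 × 39.10 = 1.19 g

1.19 g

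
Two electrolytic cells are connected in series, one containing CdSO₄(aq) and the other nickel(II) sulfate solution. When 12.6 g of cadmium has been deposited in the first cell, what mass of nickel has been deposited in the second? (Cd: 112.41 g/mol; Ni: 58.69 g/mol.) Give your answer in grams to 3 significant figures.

6.58 g

n(Cd) = 12.6 / 112.41 = 0.1121 mol
Cd²⁺ + 2e⁻ → Cd, so n(e⁻) = 2 × 0.1121 = 0.2242 mol
In series, the same 0.2242 mol of electrons flows through the second cell.
Ni²⁺ + 2e⁻ → Ni, so n(Ni) = 0.2242 / 2 = 0.1121 mol
m(Ni) = 0.1121 × 58.69 = 6.58 g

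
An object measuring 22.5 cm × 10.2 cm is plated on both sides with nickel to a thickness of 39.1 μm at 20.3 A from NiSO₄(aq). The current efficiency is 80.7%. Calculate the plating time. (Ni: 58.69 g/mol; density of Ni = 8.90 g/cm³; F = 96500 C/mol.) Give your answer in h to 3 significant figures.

Plated area = 2 × 22.5 × 10.2 = 459.0 cm²
Volume = 459.0 × 39.1×10⁻⁴ cm = 1.795 cm³
m(Ni) = 1.795 × 8.90 = 15.98 g
n(Ni) = 15.98 / 58.69 = 0.2723 mol; n(e⁻) = 2 × 0.2723 = 0.5446 mol
Q = 0.5446 × 96500 / 0.807 = 65120 C
t = 65120 / 20.3 = 3208 s = 0.891 h

0.891 h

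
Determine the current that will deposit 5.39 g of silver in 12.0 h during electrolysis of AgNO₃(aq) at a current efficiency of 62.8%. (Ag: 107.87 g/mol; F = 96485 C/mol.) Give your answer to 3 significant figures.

0.178 A

n(Ag) = 5.39 / 107.87 = 0.04997 mol
Ag⁺ + e⁻ → Ag, so n(e⁻) = 0.04997 mol
Q = 0.04997 × 96485 / 0.628 = 7677 C
I = Q / t = 7677 / 43200 s = 0.178 A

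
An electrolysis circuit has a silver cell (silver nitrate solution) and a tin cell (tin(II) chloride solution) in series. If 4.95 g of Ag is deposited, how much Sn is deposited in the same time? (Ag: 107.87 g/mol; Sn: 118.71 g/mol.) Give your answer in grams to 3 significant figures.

n(Ag) = 4.95 / 107.87 = 0.04589 mol
Ag⁺ + e⁻ → Ag, so n(e⁻) = 0.04589 mol
In series, the same 0.04589 mol of electrons flows through the second cell.
Sn²⁺ + 2e⁻ → Sn, so n(Sn) = 0.04589 / 2 = 0.02295 mol
m(Sn) = 0.02295 × 118.71 = 2.72 g

2.72 g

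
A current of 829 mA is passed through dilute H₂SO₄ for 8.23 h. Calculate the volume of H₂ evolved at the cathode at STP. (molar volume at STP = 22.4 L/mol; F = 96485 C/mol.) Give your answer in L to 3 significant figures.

Q = It = 0.829 × 29628 = 24560 C
n(e⁻) = Q/F = 24560/96485 = 0.2545 mol
2H⁺ + 2e⁻ → H₂, so n(H₂) = 0.2545 / 2 = 0.1273 mol
V = 0.1273 × 22.4 = 2.852 L

2.85 L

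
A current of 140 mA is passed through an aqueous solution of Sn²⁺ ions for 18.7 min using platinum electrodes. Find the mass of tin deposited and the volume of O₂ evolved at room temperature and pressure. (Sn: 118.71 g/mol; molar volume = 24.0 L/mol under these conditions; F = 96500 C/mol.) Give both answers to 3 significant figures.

0.0966 g Sn; 0.00977 L O₂

Q = 0.140 × 1122 = 157.1 C; n(e⁻) = 157.1 / 96500 = 0.001628 mol
Cathode: Sn²⁺ + 2e⁻ → Sn → n(Sn) = 0.001628/2 = 8.140×10^-4 mol → 0.0966 g
Anode: 2H₂O → O₂ + 4H⁺ + 4e⁻ → n(O₂) = 0.001628/4 = 4.070×10^-4 mol → 0.00977 L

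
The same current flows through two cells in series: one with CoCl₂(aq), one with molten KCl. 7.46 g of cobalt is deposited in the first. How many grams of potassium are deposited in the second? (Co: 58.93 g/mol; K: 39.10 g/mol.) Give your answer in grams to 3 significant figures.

n(Co) = 7.46 / 58.93 = 0.1266 mol
Co²⁺ + 2e⁻ → Co, so n(e⁻) = 2 × 0.1266 = 0.2532 mol
The cells are in series, so the same charge (and hence the same n(e⁻) = 0.2532 mol) passes through both.
K⁺ + e⁻ → K, so n(K) = 0.2532 mol
m(K) = 0.2532 × 39.10 = 9.90 g

9.90 g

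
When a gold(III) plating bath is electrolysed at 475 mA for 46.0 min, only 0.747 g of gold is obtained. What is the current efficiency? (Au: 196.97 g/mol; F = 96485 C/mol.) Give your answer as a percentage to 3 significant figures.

83.7%

Q = 0.475 × 2760 = 1311 C
n(e⁻) = 1311 / 96485 = 0.01359 mol
Au³⁺ + 3e⁻ → Au, so theoretical n(Au) = 0.004530 mol → 0.8923 g
Efficiency = 0.747 / 0.8923 = 0.8372 = 83.7%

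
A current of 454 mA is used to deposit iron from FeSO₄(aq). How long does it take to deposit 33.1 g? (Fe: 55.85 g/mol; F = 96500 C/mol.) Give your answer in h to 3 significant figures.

70.0 h

n(Fe) = 33.1 / 55.85 = 0.5927 mol
Fe²⁺ + 2e⁻ → Fe, so n(e⁻) = 2 × 0.5927 = 1.185 mol
Q = 1.185 × 96500 = 1.144×10^5 C
t = Q / I = 1.144×10^5 / 0.454 = 2.520×10^5 s = 70.0 h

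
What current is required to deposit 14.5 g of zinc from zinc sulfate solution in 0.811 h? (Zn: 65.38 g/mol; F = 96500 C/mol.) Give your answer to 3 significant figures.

n(Zn) = 14.5 / 65.38 = 0.2218 mol
Zn²⁺ + 2e⁻ → Zn, so n(e⁻) = 2 × 0.2218 = 0.4436 mol
Q = 0.4436 × 96500 = 42810 C
I = Q / t = 42810 / 2919.6 s = 14.7 A

14.7 A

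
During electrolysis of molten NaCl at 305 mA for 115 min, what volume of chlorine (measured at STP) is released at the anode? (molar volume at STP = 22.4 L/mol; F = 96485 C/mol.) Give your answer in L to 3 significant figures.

0.244 L

Q = 0.305 A × 6900 s = 2105 C
Moles of electrons = 2105 / 96485 = 0.02182 mol
2Cl⁻ → Cl₂ + 2e⁻, so n(Cl₂) = 0.02182 / 2 = 0.01091 mol
V = 0.01091 × 22.4 = 0.2444 L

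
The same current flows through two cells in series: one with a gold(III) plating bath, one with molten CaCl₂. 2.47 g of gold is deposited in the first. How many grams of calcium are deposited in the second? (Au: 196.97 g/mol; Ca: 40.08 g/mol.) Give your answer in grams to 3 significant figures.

0.754 g

n(Au) = 2.47 / 196.97 = 0.01254 mol
Au³⁺ + 3e⁻ → Au, so n(e⁻) = 3 × 0.01254 = 0.03762 mol
Same current for the same time ⇒ same n(e⁻) = 0.03762 mol in both cells.
Ca²⁺ + 2e⁻ → Ca, so n(Ca) = 0.03762 / 2 = 0.01881 mol
m(Ca) = 0.01881 × 40.08 = 0.754 g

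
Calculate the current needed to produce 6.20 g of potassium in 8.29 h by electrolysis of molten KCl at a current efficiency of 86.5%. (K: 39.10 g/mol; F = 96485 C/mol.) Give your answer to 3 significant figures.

0.593 A

n(K) = 6.20 / 39.10 = 0.1586 mol
K⁺ + e⁻ → K, so n(e⁻) = 0.1586 mol
Q = 0.1586 × 96485 / 0.865 = 17690 C
I = Q / t = 17690 / 29844 s = 0.593 A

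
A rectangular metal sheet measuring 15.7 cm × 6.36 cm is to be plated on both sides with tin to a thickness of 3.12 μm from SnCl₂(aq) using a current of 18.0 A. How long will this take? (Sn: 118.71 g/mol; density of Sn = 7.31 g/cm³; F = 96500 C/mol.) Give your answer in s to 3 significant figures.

41.1 s

Plated area = 2 × 15.7 × 6.36 = 199.7 cm²
Volume = 199.7 × 3.12×10⁻⁴ cm = 0.06231 cm³
m(Sn) = 0.06231 × 7.31 = 0.4555 g
n(Sn) = 0.4555 / 118.71 = 0.003837 mol; n(e⁻) = 2 × 0.003837 = 0.007674 mol
Q = 0.007674 × 96500 = 740.5 C
t = 740.5 / 18.0 = 41.14 s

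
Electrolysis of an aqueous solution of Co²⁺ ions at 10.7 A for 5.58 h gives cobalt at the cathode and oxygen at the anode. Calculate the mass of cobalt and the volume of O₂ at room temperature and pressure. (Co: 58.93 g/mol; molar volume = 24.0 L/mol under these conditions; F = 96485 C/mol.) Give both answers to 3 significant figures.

65.6 g Co; 13.4 L O₂

Q = 10.7 × 20088 = 2.149×10^5 C; n(e⁻) = 2.149×10^5 / 96485 = 2.227 mol
Cathode: Co²⁺ + 2e⁻ → Co → n(Co) = 2.227/2 = 1.114 mol → 65.6 g
Anode: 2H₂O → O₂ + 4H⁺ + 4e⁻ → n(O₂) = 2.227/4 = 0.5568 mol → 13.4 L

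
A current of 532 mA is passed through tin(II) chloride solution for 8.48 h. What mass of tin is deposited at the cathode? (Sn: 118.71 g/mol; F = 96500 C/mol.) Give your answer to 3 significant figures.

Q = 0.532 A × 30528 s = 16240 C
Moles of electrons = 16240 / 96500 = 0.1683 mol
Sn²⁺ + 2e⁻ → Sn, so n(Sn) = 0.1683 / 2 = 0.08415 mol
m = 0.08415 × 118.71 = 9.99 g

9.99 g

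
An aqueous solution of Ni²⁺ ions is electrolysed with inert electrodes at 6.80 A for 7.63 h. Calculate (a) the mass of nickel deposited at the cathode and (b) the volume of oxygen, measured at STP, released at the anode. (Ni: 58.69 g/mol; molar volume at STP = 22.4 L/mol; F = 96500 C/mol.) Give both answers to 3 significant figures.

56.8 g Ni; 10.8 L O₂

Q = 6.80 × 27468 = 1.868×10^5 C; n(e⁻) = 1.868×10^5 / 96500 = 1.936 mol
Cathode: Ni²⁺ + 2e⁻ → Ni → n(Ni) = 1.936/2 = 0.9680 mol → 56.8 g
Anode: 2H₂O → O₂ + 4H⁺ + 4e⁻ → n(O₂) = 1.936/4 = 0.4840 mol → 10.8 L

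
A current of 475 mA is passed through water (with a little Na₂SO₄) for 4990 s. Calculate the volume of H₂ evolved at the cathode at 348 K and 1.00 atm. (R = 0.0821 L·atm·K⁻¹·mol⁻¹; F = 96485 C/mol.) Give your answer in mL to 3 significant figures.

351 mL

Q = It = 0.475 × 4990 = 2370 C
n(e⁻) = 2370 / 96485 = 0.02456 mol
2H⁺ + 2e⁻ → H₂, so n(H₂) = 0.02456 / 2 = 0.01228 mol
V = nRT/P = 0.01228 × 0.0821 × 348 / 1.00 = 0.3508 L
= 351 mL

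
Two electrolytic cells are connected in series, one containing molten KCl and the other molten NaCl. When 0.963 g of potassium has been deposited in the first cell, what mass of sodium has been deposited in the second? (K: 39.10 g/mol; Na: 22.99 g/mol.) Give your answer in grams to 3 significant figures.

0.566 g

n(K) = 0.963 / 39.10 = 0.02463 mol
K⁺ + e⁻ → K, so n(e⁻) = 0.02463 mol
In series, the same 0.02463 mol of electrons flows through the second cell.
Na⁺ + e⁻ → Na, so n(Na) = 0.02463 mol
m(Na) = 0.02463 × 22.99 = 0.566 g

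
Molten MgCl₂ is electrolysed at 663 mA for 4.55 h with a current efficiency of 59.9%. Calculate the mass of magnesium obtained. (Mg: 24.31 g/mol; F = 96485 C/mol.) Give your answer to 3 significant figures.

0.820 g

Q = 0.663 × 16380 = 10860 C
n(e⁻) = 10860 / 96485 = 0.1126 mol
Mg²⁺ + 2e⁻ → Mg, so theoretical m(Mg) = 0.05630 × 24.31 = 1.369 g
Actual mass = 59.9% × 1.369 = 0.820 g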